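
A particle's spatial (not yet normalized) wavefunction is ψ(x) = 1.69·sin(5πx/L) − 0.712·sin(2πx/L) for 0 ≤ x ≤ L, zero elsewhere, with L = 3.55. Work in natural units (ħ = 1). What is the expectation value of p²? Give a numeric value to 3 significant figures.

17.1

p² ψ = −ħ² d²ψ/dx²; ⟨p²⟩ = −ħ² ∫ ψ*·ψ'' dx / ∫|ψ|² dx.
d²/dx² sin(jπx/L) = −(jπ/L)²·sin(jπx/L); on 0 ≤ x ≤ L, ∫sin²(jπx/L) dx = L/2 and ∫sin(jπx/L)·sin(lπx/L) dx = 0 for j ≠ l, so only diagonal terms survive in ∫|ψ|² and ∫ψ·ψ″; ∫ψ·ψ′ dx = [ψ²/2] between the walls = 0.
State is unnormalized: ∫|ψ|² dx = 5.9694, and ∫ψ*·(−ħ² ψ'') dx = 102.07, so ⟨p²⟩ = 102.07 / 5.9694.
⟨p²⟩ = 17.100.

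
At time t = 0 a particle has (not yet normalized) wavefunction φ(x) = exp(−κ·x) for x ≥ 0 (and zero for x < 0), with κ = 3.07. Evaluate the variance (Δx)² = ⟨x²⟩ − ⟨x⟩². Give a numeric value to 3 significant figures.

0.0265

Compute ⟨x⟩ and ⟨x²⟩ separately, then (Δx)² = ⟨x²⟩ − ⟨x⟩².
Every integrand reduces to terms xʲ·e^(−2κx) on [0, ∞); use ∫₀^∞ xʲ·e^(−2κx) dx = j!/(2κ)^(j+1).
Normalization: ∫|φ|² dx = 0.16287.
⟨x⟩ = 0.16287 and ⟨x²⟩ = 0.053051.
(Δx)² = 0.053051 − (0.16287)² = 0.026525.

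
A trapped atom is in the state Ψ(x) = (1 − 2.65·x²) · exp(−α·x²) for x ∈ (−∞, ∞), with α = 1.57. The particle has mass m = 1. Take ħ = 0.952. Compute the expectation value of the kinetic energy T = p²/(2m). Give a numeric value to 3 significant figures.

T = −(ħ²/2m) d²/dx², so ⟨T⟩ = −(ħ²/2m) ∫ Ψ*·Ψ'' dx / ∫|Ψ|² dx; with m = 1.
Expand each integrand as polynomial × e^(−2αx²) and use ∫x^(2j)·e^(−2αx²) dx = (2j−1)!!/(4α)^j · √(π/(2α)), odd powers → 0; here √(π/(2α)) = 1.0003. Differentiate with the product rule, d/dx e^(−αx²) = −2αx·e^(−αx²).
State is unnormalized: ∫|Ψ|² dx = 0.69041, and ∫Ψ*·(−ħ²/2m · Ψ'') dx = 2.1992, so ⟨T⟩ = 2.1992 / 0.69041.
⟨T⟩ = 3.1854.

3.19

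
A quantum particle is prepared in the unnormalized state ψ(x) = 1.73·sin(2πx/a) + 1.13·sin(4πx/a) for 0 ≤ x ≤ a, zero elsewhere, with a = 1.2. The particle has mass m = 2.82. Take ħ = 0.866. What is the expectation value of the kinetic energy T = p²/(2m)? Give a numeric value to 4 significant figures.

6.916

T = −(ħ²/2m) d²/dx², so ⟨T⟩ = −(ħ²/2m) ∫ ψ*·ψ'' dx / ∫|ψ|² dx; with m = 2.82.
d²/dx² sin(jπx/a) = −(jπ/a)²·sin(jπx/a); on 0 ≤ x ≤ a, ∫sin²(jπx/a) dx = a/2 and ∫sin(jπx/a)·sin(lπx/a) dx = 0 for j ≠ l, so only diagonal terms survive in ∫|ψ|² and ∫ψ·ψ″; ∫ψ·ψ′ dx = [ψ²/2] between the walls = 0.
State is unnormalized: ∫|ψ|² dx = 2.5619, and ∫ψ*·(−ħ²/2m · ψ'') dx = 17.718, so ⟨T⟩ = 17.718 / 2.5619.
⟨T⟩ = 6.9161.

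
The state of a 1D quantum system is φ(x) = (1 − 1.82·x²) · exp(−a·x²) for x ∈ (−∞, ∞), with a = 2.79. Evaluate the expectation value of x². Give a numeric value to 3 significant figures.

⟨x²⟩ = ∫ x²·|φ|² dx / ∫|φ|² dx (integrals over the domain).
Expand each integrand as polynomial × e^(−2ax²) and use ∫x^(2j)·e^(−2ax²) dx = (2j−1)!!/(4a)^j · √(π/(2a)), odd powers → 0; here √(π/(2a)) = 0.75034.
State is unnormalized: ∫|φ|² dx = 0.56547, and ∫φ*·x²·φ dx = 0.028268, so ⟨x²⟩ = 0.028268 / 0.56547.
⟨x²⟩ = 0.049991.

0.0500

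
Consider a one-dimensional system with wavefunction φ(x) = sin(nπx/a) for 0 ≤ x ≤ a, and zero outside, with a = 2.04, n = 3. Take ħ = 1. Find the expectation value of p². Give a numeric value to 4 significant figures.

p² φ = −ħ² d²φ/dx²; ⟨p²⟩ = −ħ² ∫ φ*·φ'' dx / ∫|φ|² dx.
d/dx sin(nπx/a) = (nπ/a)·cos(nπx/a) and d²/dx² sin(nπx/a) = −(nπ/a)²·sin(nπx/a); on 0 ≤ x ≤ a, ∫sin²(nπx/a) dx = a/2 and ∫sin(nπx/a)·cos(nπx/a) dx = 0.
State is unnormalized: ∫|φ|² dx = 1.0200, and ∫φ*·(−ħ² φ'') dx = 21.771, so ⟨p²⟩ = 21.771 / 1.0200.
⟨p²⟩ = 21.344.

21.34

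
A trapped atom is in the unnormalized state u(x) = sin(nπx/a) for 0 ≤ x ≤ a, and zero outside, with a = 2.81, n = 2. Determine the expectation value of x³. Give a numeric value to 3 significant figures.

5.13

⟨x³⟩ = ∫ x³·|u|² dx / ∫|u|² dx (integrals over the domain).
With sin²θ = (1 − cos2θ)/2 on 0 ≤ x ≤ a: ∫sin²(nπx/a) dx = a/2, ∫x·sin²(nπx/a) dx = a²/4, ∫x²·sin²(nπx/a) dx = a³·(1/6 − 1/(4n²π²)); higher powers xᵏ the same way, integrating xᵏ·cos(2nπx/a) by parts.
State is unnormalized: ∫|u|² dx = 1.4050, and ∫u*·x³·u dx = 7.2013, so ⟨x³⟩ = 7.2013 / 1.4050.
⟨x³⟩ = 5.1255.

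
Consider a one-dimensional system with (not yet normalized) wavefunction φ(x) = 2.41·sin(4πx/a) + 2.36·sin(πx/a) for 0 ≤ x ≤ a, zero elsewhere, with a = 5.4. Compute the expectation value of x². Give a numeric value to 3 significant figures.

8.53

⟨x²⟩ = ∫ x²·|φ|² dx / ∫|φ|² dx (integrals over the domain).
On 0 ≤ x ≤ a (j ≠ l): ∫sin²(jπx/a) dx = a/2, ∫sin(jπx/a)·sin(lπx/a) dx = 0; diagonal moments ∫x·sin²(jπx/a) dx = a²/4, ∫x²·sin²(jπx/a) dx = a³·(1/6 − 1/(4j²π²)); cross terms ∫x·sin(jπx/a)·sin(lπx/a) dx = 0 for j + l even and −4jla²/(π²(j² − l²)²) for j + l odd, ∫x²·sin(jπx/a)·sin(lπx/a) dx = (−1)^(j+l)·4jla³/(π²(j² − l²)²); higher powers the same way via product-to-sum and parts.
State is unnormalized: ∫|φ|² dx = 30.720, and ∫φ*·x²·φ dx = 262.03, so ⟨x²⟩ = 262.03 / 30.720.
⟨x²⟩ = 8.5296.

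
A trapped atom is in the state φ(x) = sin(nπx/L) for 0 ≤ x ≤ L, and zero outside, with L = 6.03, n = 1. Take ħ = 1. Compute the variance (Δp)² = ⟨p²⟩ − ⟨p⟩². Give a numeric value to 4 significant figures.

0.2714

Compute ⟨p⟩ and ⟨p²⟩ separately; (Δp)² = ⟨p²⟩ − ⟨p⟩².
d/dx sin(nπx/L) = (nπ/L)·cos(nπx/L) and d²/dx² sin(nπx/L) = −(nπ/L)²·sin(nπx/L); on 0 ≤ x ≤ L, ∫sin²(nπx/L) dx = L/2 and ∫sin(nπx/L)·cos(nπx/L) dx = 0.
Normalization: ∫|φ|² dx = 3.0150.
⟨p⟩ = 0.0000 and ⟨p²⟩ = 0.27143.
(Δp)² = 0.27143 − (0.0000)² = 0.27143.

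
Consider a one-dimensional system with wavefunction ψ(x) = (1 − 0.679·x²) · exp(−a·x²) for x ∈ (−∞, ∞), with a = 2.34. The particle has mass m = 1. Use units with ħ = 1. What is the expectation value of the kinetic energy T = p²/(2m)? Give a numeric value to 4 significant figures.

T = −(ħ²/2m) d²/dx², so ⟨T⟩ = −(ħ²/2m) ∫ ψ*·ψ'' dx / ∫|ψ|² dx; with m = 1.
Expand each integrand as polynomial × e^(−2ax²) and use ∫x^(2j)·e^(−2ax²) dx = (2j−1)!!/(4a)^j · √(π/(2a)), odd powers → 0; here √(π/(2a)) = 0.81932. Differentiate with the product rule, d/dx e^(−ax²) = −2ax·e^(−ax²).
State is unnormalized: ∫|ψ|² dx = 0.71338, and ∫ψ*·(−ħ²/2m · ψ'') dx = 1.1330, so ⟨T⟩ = 1.1330 / 0.71338.
⟨T⟩ = 1.5882.

1.588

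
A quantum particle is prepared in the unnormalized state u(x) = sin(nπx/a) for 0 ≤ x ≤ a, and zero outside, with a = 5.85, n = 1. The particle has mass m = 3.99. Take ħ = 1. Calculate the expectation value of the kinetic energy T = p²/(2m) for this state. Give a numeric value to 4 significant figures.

T = −(ħ²/2m) d²/dx², so ⟨T⟩ = −(ħ²/2m) ∫ u*·u'' dx / ∫|u|² dx; with m = 3.99.
d/dx sin(nπx/a) = (nπ/a)·cos(nπx/a) and d²/dx² sin(nπx/a) = −(nπ/a)²·sin(nπx/a); on 0 ≤ x ≤ a, ∫sin²(nπx/a) dx = a/2 and ∫sin(nπx/a)·cos(nπx/a) dx = 0.
State is unnormalized: ∫|u|² dx = 2.9250, and ∫u*·(−ħ²/2m · u'') dx = 0.10571, so ⟨T⟩ = 0.10571 / 2.9250.
⟨T⟩ = 0.036140.

0.03614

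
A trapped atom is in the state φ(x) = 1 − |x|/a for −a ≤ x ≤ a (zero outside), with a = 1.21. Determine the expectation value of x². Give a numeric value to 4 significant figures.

0.1464

⟨x²⟩ = ∫ x²·|φ|² dx / ∫|φ|² dx (integrals over the domain).
φ is even, so ∫ over [−a, a] = 2∫₀ᵃ with φ = 1 − x/a there: ∫₀ᵃ (1 − x/a)² dx = a/3, ∫₀ᵃ x²(1 − x/a)² dx = a³/30, ∫₀ᵃ x⁴(1 − x/a)² dx = a⁵/105.
State is unnormalized: ∫|φ|² dx = 0.80667, and ∫φ*·x²·φ dx = 0.11810, so ⟨x²⟩ = 0.11810 / 0.80667.
⟨x²⟩ = 0.14641.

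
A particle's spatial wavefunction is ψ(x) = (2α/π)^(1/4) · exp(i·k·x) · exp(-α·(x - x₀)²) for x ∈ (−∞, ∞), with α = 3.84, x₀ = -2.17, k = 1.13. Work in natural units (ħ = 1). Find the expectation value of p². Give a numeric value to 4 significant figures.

5.117

p² ψ = −ħ² d²ψ/dx²; ⟨p²⟩ = −ħ² ∫ ψ*·ψ'' dx.
Gaussian moments (u = x − x₀): ∫u^(2j)·e^(−2αu²) du = (2j−1)!!/(4α)^j · √(π/(2α)), odd powers integrate to 0; here √(π/(2α)) = 0.63958. Derivatives: ψ′ = (ik − 2αu)·ψ, ψ″ = ((ik − 2αu)² − 2α)·ψ; the odd-in-u pieces drop out.
⟨p²⟩ = 5.1169.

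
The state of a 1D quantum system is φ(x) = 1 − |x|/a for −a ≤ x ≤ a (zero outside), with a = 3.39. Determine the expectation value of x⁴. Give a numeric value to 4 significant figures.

3.773

⟨x⁴⟩ = ∫ x⁴·|φ|² dx / ∫|φ|² dx (integrals over the domain).
φ is even, so ∫ over [−a, a] = 2∫₀ᵃ with φ = 1 − x/a there: ∫₀ᵃ (1 − x/a)² dx = a/3, ∫₀ᵃ x²(1 − x/a)² dx = a³/30, ∫₀ᵃ x⁴(1 − x/a)² dx = a⁵/105.
State is unnormalized: ∫|φ|² dx = 2.2600, and ∫φ*·x⁴·φ dx = 8.5278, so ⟨x⁴⟩ = 8.5278 / 2.2600.
⟨x⁴⟩ = 3.7734.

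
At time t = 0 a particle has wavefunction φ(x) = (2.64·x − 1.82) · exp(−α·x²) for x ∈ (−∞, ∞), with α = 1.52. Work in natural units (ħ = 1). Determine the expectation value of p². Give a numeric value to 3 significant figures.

p² φ = −ħ² d²φ/dx²; ⟨p²⟩ = −ħ² ∫ φ*·φ'' dx / ∫|φ|² dx.
Expand each integrand as polynomial × e^(−2αx²) and use ∫x^(2j)·e^(−2αx²) dx = (2j−1)!!/(4α)^j · √(π/(2α)), odd powers → 0; here √(π/(2α)) = 1.0166. Differentiate with the product rule, d/dx e^(−αx²) = −2αx·e^(−αx²).
State is unnormalized: ∫|φ|² dx = 4.5326, and ∫φ*·(−ħ² φ'') dx = 10.432, so ⟨p²⟩ = 10.432 / 4.5326.
⟨p²⟩ = 2.3016.

2.30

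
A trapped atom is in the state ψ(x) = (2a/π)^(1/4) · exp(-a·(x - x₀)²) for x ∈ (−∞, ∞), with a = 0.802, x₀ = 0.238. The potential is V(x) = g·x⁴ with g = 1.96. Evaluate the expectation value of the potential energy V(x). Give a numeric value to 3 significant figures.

0.785

⟨V⟩ = ∫ V(x)·|ψ|² dx.
Gaussian moments (u = x − x₀): ∫u^(2j)·e^(−2au²) du = (2j−1)!!/(4a)^j · √(π/(2a)), odd powers integrate to 0; here √(π/(2a)) = 1.3995.
⟨V⟩ = 0.78529.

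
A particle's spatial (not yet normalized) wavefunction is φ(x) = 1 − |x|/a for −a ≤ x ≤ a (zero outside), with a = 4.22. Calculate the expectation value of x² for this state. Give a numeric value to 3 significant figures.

⟨x²⟩ = ∫ x²·|φ|² dx / ∫|φ|² dx (integrals over the domain).
φ is even, so ∫ over [−a, a] = 2∫₀ᵃ with φ = 1 − x/a there: ∫₀ᵃ (1 − x/a)² dx = a/3, ∫₀ᵃ x²(1 − x/a)² dx = a³/30, ∫₀ᵃ x⁴(1 − x/a)² dx = a⁵/105.
State is unnormalized: ∫|φ|² dx = 2.8133, and ∫φ*·x²·φ dx = 5.0101, so ⟨x²⟩ = 5.0101 / 2.8133.
⟨x²⟩ = 1.7808.

1.78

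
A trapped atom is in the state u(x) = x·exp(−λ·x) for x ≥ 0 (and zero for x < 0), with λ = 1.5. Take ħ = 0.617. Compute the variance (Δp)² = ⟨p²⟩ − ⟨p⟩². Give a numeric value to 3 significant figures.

Compute ⟨p⟩ and ⟨p²⟩ separately; (Δp)² = ⟨p²⟩ − ⟨p⟩².
Differentiate x·exp(−λ·x) with the product rule; every integrand then reduces to terms xʲ·e^(−2λx) on [0, ∞), with ∫₀^∞ xʲ·e^(−2λx) dx = j!/(2λ)^(j+1).
Normalization: ∫|u|² dx = 0.074074.
⟨p⟩ = 0.0000 and ⟨p²⟩ = 0.85655.
(Δp)² = 0.85655 − (0.0000)² = 0.85655.

0.857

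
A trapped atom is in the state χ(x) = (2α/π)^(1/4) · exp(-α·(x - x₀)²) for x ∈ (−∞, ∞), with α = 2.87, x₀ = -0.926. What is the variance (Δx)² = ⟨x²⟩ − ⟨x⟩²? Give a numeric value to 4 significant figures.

0.08711

Compute ⟨x⟩ and ⟨x²⟩ separately, then (Δx)² = ⟨x²⟩ − ⟨x⟩².
Gaussian moments (u = x − x₀): ∫u^(2j)·e^(−2αu²) du = (2j−1)!!/(4α)^j · √(π/(2α)), odd powers integrate to 0; here √(π/(2α)) = 0.73981.
⟨x⟩ = -0.92600 and ⟨x²⟩ = 0.94458.
(Δx)² = 0.94458 − (-0.92600)² = 0.087108.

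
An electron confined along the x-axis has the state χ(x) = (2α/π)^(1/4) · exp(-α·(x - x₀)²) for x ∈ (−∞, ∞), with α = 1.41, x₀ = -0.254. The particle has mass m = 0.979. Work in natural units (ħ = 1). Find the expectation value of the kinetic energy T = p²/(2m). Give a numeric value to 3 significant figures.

T = −(ħ²/2m) d²/dx², so ⟨T⟩ = −(ħ²/2m) ∫ χ*·χ'' dx; with m = 0.979.
Gaussian moments (u = x − x₀): ∫u^(2j)·e^(−2αu²) du = (2j−1)!!/(4α)^j · √(π/(2α)), odd powers integrate to 0; here √(π/(2α)) = 1.0555. Derivatives: d/dx e^(−αu²) = −2αu·e^(−αu²), d²/dx² e^(−αu²) = (4α²u² − 2α)·e^(−αu²).
⟨T⟩ = 0.72012.

0.720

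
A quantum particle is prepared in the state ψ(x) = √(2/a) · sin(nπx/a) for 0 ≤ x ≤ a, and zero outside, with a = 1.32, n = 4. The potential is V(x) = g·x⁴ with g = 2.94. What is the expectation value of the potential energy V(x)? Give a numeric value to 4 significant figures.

⟨V⟩ = ∫ V(x)·|ψ|² dx.
With sin²θ = (1 − cos2θ)/2 on 0 ≤ x ≤ a: ∫sin²(nπx/a) dx = a/2, ∫x·sin²(nπx/a) dx = a²/4, ∫x²·sin²(nπx/a) dx = a³·(1/6 − 1/(4n²π²)); higher powers xᵏ the same way, integrating xᵏ·cos(2nπx/a) by parts.
⟨V⟩ = 1.7292.

1.729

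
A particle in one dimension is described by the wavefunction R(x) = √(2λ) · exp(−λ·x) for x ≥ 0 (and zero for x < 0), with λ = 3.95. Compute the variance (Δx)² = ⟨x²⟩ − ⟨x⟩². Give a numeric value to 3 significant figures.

Compute ⟨x⟩ and ⟨x²⟩ separately, then (Δx)² = ⟨x²⟩ − ⟨x⟩².
Every integrand reduces to terms xʲ·e^(−2λx) on [0, ∞); use ∫₀^∞ xʲ·e^(−2λx) dx = j!/(2λ)^(j+1).
⟨x⟩ = 0.12658 and ⟨x²⟩ = 0.032046.
(Δx)² = 0.032046 − (0.12658)² = 0.016023.

0.0160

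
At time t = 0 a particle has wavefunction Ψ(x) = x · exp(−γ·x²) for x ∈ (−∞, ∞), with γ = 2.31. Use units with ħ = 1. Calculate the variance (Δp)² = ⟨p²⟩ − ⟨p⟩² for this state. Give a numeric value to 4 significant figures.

6.930

Compute ⟨p⟩ and ⟨p²⟩ separately; (Δp)² = ⟨p²⟩ − ⟨p⟩².
Expand each integrand as polynomial × e^(−2γx²) and use ∫x^(2j)·e^(−2γx²) dx = (2j−1)!!/(4γ)^j · √(π/(2γ)), odd powers → 0; here √(π/(2γ)) = 0.82462. Differentiate with the product rule, d/dx e^(−γx²) = −2γx·e^(−γx²).
Normalization: ∫|Ψ|² dx = 0.089245.
⟨p⟩ = 0.0000 and ⟨p²⟩ = 6.9300.
(Δp)² = 6.9300 − (0.0000)² = 6.9300.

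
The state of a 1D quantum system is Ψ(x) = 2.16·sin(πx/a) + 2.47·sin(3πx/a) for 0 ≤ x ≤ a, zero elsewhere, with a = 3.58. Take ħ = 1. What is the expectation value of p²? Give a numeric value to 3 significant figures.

4.26

p² Ψ = −ħ² d²Ψ/dx²; ⟨p²⟩ = −ħ² ∫ Ψ*·Ψ'' dx / ∫|Ψ|² dx.
d²/dx² sin(jπx/a) = −(jπ/a)²·sin(jπx/a); on 0 ≤ x ≤ a, ∫sin²(jπx/a) dx = a/2 and ∫sin(jπx/a)·sin(lπx/a) dx = 0 for j ≠ l, so only diagonal terms survive in ∫|Ψ|² and ∫Ψ·Ψ″; ∫Ψ·Ψ′ dx = [Ψ²/2] between the walls = 0.
State is unnormalized: ∫|Ψ|² dx = 19.272, and ∫Ψ*·(−ħ² Ψ'') dx = 82.119, so ⟨p²⟩ = 82.119 / 19.272.
⟨p²⟩ = 4.2610.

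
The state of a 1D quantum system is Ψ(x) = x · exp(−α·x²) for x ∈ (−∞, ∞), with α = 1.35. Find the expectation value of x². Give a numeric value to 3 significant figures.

0.556

⟨x²⟩ = ∫ x²·|Ψ|² dx / ∫|Ψ|² dx (integrals over the domain).
Expand each integrand as polynomial × e^(−2αx²) and use ∫x^(2j)·e^(−2αx²) dx = (2j−1)!!/(4α)^j · √(π/(2α)), odd powers → 0; here √(π/(2α)) = 1.0787.
State is unnormalized: ∫|Ψ|² dx = 0.19976, and ∫Ψ*·x²·Ψ dx = 0.11098, so ⟨x²⟩ = 0.11098 / 0.19976.
⟨x²⟩ = 0.55556.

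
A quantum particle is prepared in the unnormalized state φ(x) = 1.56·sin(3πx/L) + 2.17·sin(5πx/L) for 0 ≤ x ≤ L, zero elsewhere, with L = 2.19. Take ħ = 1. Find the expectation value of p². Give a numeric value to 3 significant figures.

40.2

p² φ = −ħ² d²φ/dx²; ⟨p²⟩ = −ħ² ∫ φ*·φ'' dx / ∫|φ|² dx.
d²/dx² sin(jπx/L) = −(jπ/L)²·sin(jπx/L); on 0 ≤ x ≤ L, ∫sin²(jπx/L) dx = L/2 and ∫sin(jπx/L)·sin(lπx/L) dx = 0 for j ≠ l, so only diagonal terms survive in ∫|φ|² and ∫φ·φ″; ∫φ·φ′ dx = [φ²/2] between the walls = 0.
State is unnormalized: ∫|φ|² dx = 7.8210, and ∫φ*·(−ħ² φ'') dx = 314.62, so ⟨p²⟩ = 314.62 / 7.8210.
⟨p²⟩ = 40.228.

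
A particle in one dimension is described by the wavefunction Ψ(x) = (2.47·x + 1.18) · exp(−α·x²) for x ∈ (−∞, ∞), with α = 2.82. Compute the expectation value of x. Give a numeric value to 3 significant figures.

0.267

⟨x⟩ = ∫ x·|Ψ|² dx / ∫|Ψ|² dx (integrals over the domain).
Expand each integrand as polynomial × e^(−2αx²) and use ∫x^(2j)·e^(−2αx²) dx = (2j−1)!!/(4α)^j · √(π/(2α)), odd powers → 0; here √(π/(2α)) = 0.74634.
State is unnormalized: ∫|Ψ|² dx = 1.4429, and ∫Ψ*·x·Ψ dx = 0.38569, so ⟨x⟩ = 0.38569 / 1.4429.
⟨x⟩ = 0.26731.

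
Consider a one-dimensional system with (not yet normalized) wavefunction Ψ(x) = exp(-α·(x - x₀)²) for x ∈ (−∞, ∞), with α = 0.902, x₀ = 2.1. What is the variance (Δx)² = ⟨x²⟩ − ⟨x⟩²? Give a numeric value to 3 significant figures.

Compute ⟨x⟩ and ⟨x²⟩ separately, then (Δx)² = ⟨x²⟩ − ⟨x⟩².
Gaussian moments (u = x − x₀): ∫u^(2j)·e^(−2αu²) du = (2j−1)!!/(4α)^j · √(π/(2α)), odd powers integrate to 0; here √(π/(2α)) = 1.3196.
Normalization: ∫|Ψ|² dx = 1.3196.
⟨x⟩ = 2.1000 and ⟨x²⟩ = 4.6872.
(Δx)² = 4.6872 − (2.1000)² = 0.27716.

0.277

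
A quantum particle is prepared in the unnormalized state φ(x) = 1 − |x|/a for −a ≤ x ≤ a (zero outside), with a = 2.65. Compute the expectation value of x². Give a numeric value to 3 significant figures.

⟨x²⟩ = ∫ x²·|φ|² dx / ∫|φ|² dx (integrals over the domain).
φ is even, so ∫ over [−a, a] = 2∫₀ᵃ with φ = 1 − x/a there: ∫₀ᵃ (1 − x/a)² dx = a/3, ∫₀ᵃ x²(1 − x/a)² dx = a³/30, ∫₀ᵃ x⁴(1 − x/a)² dx = a⁵/105.
State is unnormalized: ∫|φ|² dx = 1.7667, and ∫φ*·x²·φ dx = 1.2406, so ⟨x²⟩ = 1.2406 / 1.7667.
⟨x²⟩ = 0.70225.

0.702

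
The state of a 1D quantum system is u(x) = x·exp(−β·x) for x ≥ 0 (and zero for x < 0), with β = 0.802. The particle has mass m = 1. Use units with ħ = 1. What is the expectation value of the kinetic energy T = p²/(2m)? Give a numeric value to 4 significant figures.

0.3216

T = −(ħ²/2m) d²/dx², so ⟨T⟩ = −(ħ²/2m) ∫ u*·u'' dx / ∫|u|² dx; with m = 1.
Differentiate x·exp(−β·x) with the product rule; every integrand then reduces to terms xʲ·e^(−2βx) on [0, ∞), with ∫₀^∞ xʲ·e^(−2βx) dx = j!/(2β)^(j+1).
State is unnormalized: ∫|u|² dx = 0.48464, and ∫u*·(−ħ²/2m · u'') dx = 0.15586, so ⟨T⟩ = 0.15586 / 0.48464.
⟨T⟩ = 0.32160.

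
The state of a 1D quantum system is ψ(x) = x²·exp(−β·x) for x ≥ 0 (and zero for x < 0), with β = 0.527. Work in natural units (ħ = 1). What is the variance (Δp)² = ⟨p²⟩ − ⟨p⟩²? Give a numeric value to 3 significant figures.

Compute ⟨p⟩ and ⟨p²⟩ separately; (Δp)² = ⟨p²⟩ − ⟨p⟩².
Differentiate x²·exp(−β·x) with the product rule; every integrand then reduces to terms xʲ·e^(−2βx) on [0, ∞), with ∫₀^∞ xʲ·e^(−2βx) dx = j!/(2β)^(j+1).
Normalization: ∫|ψ|² dx = 18.451.
⟨p⟩ = 0.0000 and ⟨p²⟩ = 0.092576.
(Δp)² = 0.092576 − (0.0000)² = 0.092576.

0.0926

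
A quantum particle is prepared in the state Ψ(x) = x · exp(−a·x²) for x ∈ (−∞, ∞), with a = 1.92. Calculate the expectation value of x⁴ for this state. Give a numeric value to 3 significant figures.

⟨x⁴⟩ = ∫ x⁴·|Ψ|² dx / ∫|Ψ|² dx (integrals over the domain).
Expand each integrand as polynomial × e^(−2ax²) and use ∫x^(2j)·e^(−2ax²) dx = (2j−1)!!/(4a)^j · √(π/(2a)), odd powers → 0; here √(π/(2a)) = 0.90450.
State is unnormalized: ∫|Ψ|² dx = 0.11777, and ∫Ψ*·x⁴·Ψ dx = 0.029951, so ⟨x⁴⟩ = 0.029951 / 0.11777.
⟨x⁴⟩ = 0.25431.

0.254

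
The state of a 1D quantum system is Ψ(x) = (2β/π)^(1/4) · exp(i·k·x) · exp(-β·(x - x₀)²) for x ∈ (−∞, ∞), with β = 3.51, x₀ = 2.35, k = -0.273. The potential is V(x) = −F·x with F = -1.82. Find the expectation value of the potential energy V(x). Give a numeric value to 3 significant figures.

⟨V⟩ = ∫ V(x)·|Ψ|² dx.
Gaussian moments (u = x − x₀): ∫u^(2j)·e^(−2βu²) du = (2j−1)!!/(4β)^j · √(π/(2β)), odd powers integrate to 0; here √(π/(2β)) = 0.66897.
⟨V⟩ = 4.2770.

4.28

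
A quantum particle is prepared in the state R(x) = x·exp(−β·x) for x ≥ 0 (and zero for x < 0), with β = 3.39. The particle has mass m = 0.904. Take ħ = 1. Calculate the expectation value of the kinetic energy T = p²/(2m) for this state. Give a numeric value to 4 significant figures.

6.356

T = −(ħ²/2m) d²/dx², so ⟨T⟩ = −(ħ²/2m) ∫ R*·R'' dx / ∫|R|² dx; with m = 0.904.
Differentiate x·exp(−β·x) with the product rule; every integrand then reduces to terms xʲ·e^(−2βx) on [0, ∞), with ∫₀^∞ xʲ·e^(−2βx) dx = j!/(2β)^(j+1).
State is unnormalized: ∫|R|² dx = 0.0064171, and ∫R*·(−ħ²/2m · R'') dx = 0.040789, so ⟨T⟩ = 0.040789 / 0.0064171.
⟨T⟩ = 6.3563.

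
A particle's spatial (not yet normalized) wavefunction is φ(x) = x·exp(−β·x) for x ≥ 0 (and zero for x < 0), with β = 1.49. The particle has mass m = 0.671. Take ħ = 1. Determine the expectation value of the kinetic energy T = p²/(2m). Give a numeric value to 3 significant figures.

T = −(ħ²/2m) d²/dx², so ⟨T⟩ = −(ħ²/2m) ∫ φ*·φ'' dx / ∫|φ|² dx; with m = 0.671.
Differentiate x·exp(−β·x) with the product rule; every integrand then reduces to terms xʲ·e^(−2βx) on [0, ∞), with ∫₀^∞ xʲ·e^(−2βx) dx = j!/(2β)^(j+1).
State is unnormalized: ∫|φ|² dx = 0.075576, and ∫φ*·(−ħ²/2m · φ'') dx = 0.12503, so ⟨T⟩ = 0.12503 / 0.075576.
⟨T⟩ = 1.6543.

1.65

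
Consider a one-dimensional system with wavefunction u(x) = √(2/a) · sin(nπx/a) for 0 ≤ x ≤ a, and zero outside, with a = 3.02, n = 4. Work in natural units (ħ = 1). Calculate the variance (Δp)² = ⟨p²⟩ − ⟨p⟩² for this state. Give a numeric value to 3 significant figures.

17.3

Compute ⟨p⟩ and ⟨p²⟩ separately; (Δp)² = ⟨p²⟩ − ⟨p⟩².
d/dx sin(nπx/a) = (nπ/a)·cos(nπx/a) and d²/dx² sin(nπx/a) = −(nπ/a)²·sin(nπx/a); on 0 ≤ x ≤ a, ∫sin²(nπx/a) dx = a/2 and ∫sin(nπx/a)·cos(nπx/a) dx = 0.
⟨p⟩ = 0.0000 and ⟨p²⟩ = 17.314.
(Δp)² = 17.314 − (0.0000)² = 17.314.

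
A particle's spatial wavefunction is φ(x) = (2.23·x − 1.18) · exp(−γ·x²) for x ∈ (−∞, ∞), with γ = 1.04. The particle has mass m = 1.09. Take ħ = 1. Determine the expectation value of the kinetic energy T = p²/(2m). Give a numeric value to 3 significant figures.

T = −(ħ²/2m) d²/dx², so ⟨T⟩ = −(ħ²/2m) ∫ φ*·φ'' dx / ∫|φ|² dx; with m = 1.09.
Expand each integrand as polynomial × e^(−2γx²) and use ∫x^(2j)·e^(−2γx²) dx = (2j−1)!!/(4γ)^j · √(π/(2γ)), odd powers → 0; here √(π/(2γ)) = 1.2290. Differentiate with the product rule, d/dx e^(−γx²) = −2γx·e^(−γx²).
State is unnormalized: ∫|φ|² dx = 3.1804, and ∫φ*·(−ħ²/2m · φ'') dx = 2.9190, so ⟨T⟩ = 2.9190 / 3.1804.
⟨T⟩ = 0.91781.

0.918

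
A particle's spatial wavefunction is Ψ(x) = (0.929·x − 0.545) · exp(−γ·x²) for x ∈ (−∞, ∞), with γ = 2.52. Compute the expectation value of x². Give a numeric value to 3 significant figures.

⟨x²⟩ = ∫ x²·|Ψ|² dx / ∫|Ψ|² dx (integrals over the domain).
Expand each integrand as polynomial × e^(−2γx²) and use ∫x^(2j)·e^(−2γx²) dx = (2j−1)!!/(4γ)^j · √(π/(2γ)), odd powers → 0; here √(π/(2γ)) = 0.78951.
State is unnormalized: ∫|Ψ|² dx = 0.30210, and ∫Ψ*·x²·Ψ dx = 0.043383, so ⟨x²⟩ = 0.043383 / 0.30210.
⟨x²⟩ = 0.14360.

0.144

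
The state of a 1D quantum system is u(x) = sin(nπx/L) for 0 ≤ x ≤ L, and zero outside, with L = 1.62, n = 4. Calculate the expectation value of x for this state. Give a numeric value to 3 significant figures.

⟨x⟩ = ∫ x·|u|² dx / ∫|u|² dx (integrals over the domain).
With sin²θ = (1 − cos2θ)/2 on 0 ≤ x ≤ L: ∫sin²(nπx/L) dx = L/2, ∫x·sin²(nπx/L) dx = L²/4, ∫x²·sin²(nπx/L) dx = L³·(1/6 − 1/(4n²π²)); higher powers xᵏ the same way, integrating xᵏ·cos(2nπx/L) by parts.
State is unnormalized: ∫|u|² dx = 0.81000, and ∫u*·x·u dx = 0.65610, so ⟨x⟩ = 0.65610 / 0.81000.
⟨x⟩ = 0.81000.

0.810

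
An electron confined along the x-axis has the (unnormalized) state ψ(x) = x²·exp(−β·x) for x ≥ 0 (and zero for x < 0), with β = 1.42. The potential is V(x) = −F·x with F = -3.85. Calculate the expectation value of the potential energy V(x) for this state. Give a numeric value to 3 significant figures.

⟨V⟩ = ∫ V(x)·|ψ|² dx / ∫|ψ|² dx.
Every integrand reduces to terms xʲ·e^(−2βx) on [0, ∞); use ∫₀^∞ xʲ·e^(−2βx) dx = j!/(2β)^(j+1).
State is unnormalized: ∫|ψ|² dx = 0.12990, and ∫ψ*·V(x)·ψ dx = 0.88051, so ⟨V⟩ = 0.88051 / 0.12990.
⟨V⟩ = 6.7782.

6.78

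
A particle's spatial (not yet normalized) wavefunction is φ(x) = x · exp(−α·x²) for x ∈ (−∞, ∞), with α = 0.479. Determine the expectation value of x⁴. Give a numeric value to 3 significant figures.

⟨x⁴⟩ = ∫ x⁴·|φ|² dx / ∫|φ|² dx (integrals over the domain).
Expand each integrand as polynomial × e^(−2αx²) and use ∫x^(2j)·e^(−2αx²) dx = (2j−1)!!/(4α)^j · √(π/(2α)), odd powers → 0; here √(π/(2α)) = 1.8109.
State is unnormalized: ∫|φ|² dx = 0.94514, and ∫φ*·x⁴·φ dx = 3.8619, so ⟨x⁴⟩ = 3.8619 / 0.94514.
⟨x⁴⟩ = 4.0860.

4.09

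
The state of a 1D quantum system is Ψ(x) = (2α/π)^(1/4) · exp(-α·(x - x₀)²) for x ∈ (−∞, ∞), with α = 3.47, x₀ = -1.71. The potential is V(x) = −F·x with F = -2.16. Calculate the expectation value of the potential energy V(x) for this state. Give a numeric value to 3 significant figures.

-3.69

⟨V⟩ = ∫ V(x)·|Ψ|² dx.
Gaussian moments (u = x − x₀): ∫u^(2j)·e^(−2αu²) du = (2j−1)!!/(4α)^j · √(π/(2α)), odd powers integrate to 0; here √(π/(2α)) = 0.67281.
⟨V⟩ = -3.6936.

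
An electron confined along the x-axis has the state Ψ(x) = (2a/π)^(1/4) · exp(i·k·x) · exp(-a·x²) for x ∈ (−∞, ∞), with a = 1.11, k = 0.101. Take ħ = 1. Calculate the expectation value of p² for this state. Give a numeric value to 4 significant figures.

1.120

p² Ψ = −ħ² d²Ψ/dx²; ⟨p²⟩ = −ħ² ∫ Ψ*·Ψ'' dx.
Gaussian moments: ∫x^(2j)·e^(−2ax²) dx = (2j−1)!!/(4a)^j · √(π/(2a)), odd powers integrate to 0; here √(π/(2a)) = 1.1896. Derivatives: Ψ′ = (ik − 2ax)·Ψ, Ψ″ = ((ik − 2ax)² − 2a)·Ψ; the odd-in-x pieces drop out.
⟨p²⟩ = 1.1202.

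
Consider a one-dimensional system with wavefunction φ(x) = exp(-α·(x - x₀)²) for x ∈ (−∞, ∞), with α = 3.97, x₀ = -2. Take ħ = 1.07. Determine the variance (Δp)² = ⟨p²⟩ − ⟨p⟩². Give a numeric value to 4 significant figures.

Compute ⟨p⟩ and ⟨p²⟩ separately; (Δp)² = ⟨p²⟩ − ⟨p⟩².
Gaussian moments (u = x − x₀): ∫u^(2j)·e^(−2αu²) du = (2j−1)!!/(4α)^j · √(π/(2α)), odd powers integrate to 0; here √(π/(2α)) = 0.62902. Derivatives: d/dx e^(−αu²) = −2αu·e^(−αu²), d²/dx² e^(−αu²) = (4α²u² − 2α)·e^(−αu²).
Normalization: ∫|φ|² dx = 0.62902.
⟨p⟩ = 0.0000 and ⟨p²⟩ = 4.5453.
(Δp)² = 4.5453 − (0.0000)² = 4.5453.

4.545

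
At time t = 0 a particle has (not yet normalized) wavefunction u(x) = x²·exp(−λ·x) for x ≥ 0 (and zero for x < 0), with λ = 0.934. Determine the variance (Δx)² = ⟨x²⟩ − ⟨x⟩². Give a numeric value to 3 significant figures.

1.43

Compute ⟨x⟩ and ⟨x²⟩ separately, then (Δx)² = ⟨x²⟩ − ⟨x⟩².
Every integrand reduces to terms xʲ·e^(−2λx) on [0, ∞); use ∫₀^∞ xʲ·e^(−2λx) dx = j!/(2λ)^(j+1).
Normalization: ∫|u|² dx = 1.0552.
⟨x⟩ = 2.6767 and ⟨x²⟩ = 8.5974.
(Δx)² = 8.5974 − (2.6767)² = 1.4329.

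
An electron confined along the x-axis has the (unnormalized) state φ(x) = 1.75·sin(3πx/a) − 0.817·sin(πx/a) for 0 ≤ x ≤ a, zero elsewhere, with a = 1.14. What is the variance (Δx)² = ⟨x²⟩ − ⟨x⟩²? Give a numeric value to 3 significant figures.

Compute ⟨x⟩ and ⟨x²⟩ separately, then (Δx)² = ⟨x²⟩ − ⟨x⟩².
On 0 ≤ x ≤ a (j ≠ l): ∫sin²(jπx/a) dx = a/2, ∫sin(jπx/a)·sin(lπx/a) dx = 0; diagonal moments ∫x·sin²(jπx/a) dx = a²/4, ∫x²·sin²(jπx/a) dx = a³·(1/6 − 1/(4j²π²)); cross terms ∫x·sin(jπx/a)·sin(lπx/a) dx = 0 for j + l even and −4jla²/(π²(j² − l²)²) for j + l odd, ∫x²·sin(jπx/a)·sin(lπx/a) dx = (−1)^(j+l)·4jla³/(π²(j² − l²)²); higher powers the same way via product-to-sum and parts.
Normalization: ∫|φ|² dx = 2.1261.
⟨x⟩ = 0.57000 and ⟨x²⟩ = 0.37756.
(Δx)² = 0.37756 − (0.57000)² = 0.052657.

0.0527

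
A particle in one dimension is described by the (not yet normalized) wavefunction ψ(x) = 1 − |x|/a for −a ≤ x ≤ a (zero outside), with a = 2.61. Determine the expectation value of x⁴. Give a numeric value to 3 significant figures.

⟨x⁴⟩ = ∫ x⁴·|ψ|² dx / ∫|ψ|² dx (integrals over the domain).
ψ is even, so ∫ over [−a, a] = 2∫₀ᵃ with ψ = 1 − x/a there: ∫₀ᵃ (1 − x/a)² dx = a/3, ∫₀ᵃ x²(1 − x/a)² dx = a³/30, ∫₀ᵃ x⁴(1 − x/a)² dx = a⁵/105.
State is unnormalized: ∫|ψ|² dx = 1.7400, and ∫ψ*·x⁴·ψ dx = 2.3070, so ⟨x⁴⟩ = 2.3070 / 1.7400.
⟨x⁴⟩ = 1.3258.

1.33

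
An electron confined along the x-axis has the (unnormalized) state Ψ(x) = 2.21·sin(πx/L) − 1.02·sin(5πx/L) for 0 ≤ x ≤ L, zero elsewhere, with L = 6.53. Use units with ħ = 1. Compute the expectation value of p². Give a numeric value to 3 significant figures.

p² Ψ = −ħ² d²Ψ/dx²; ⟨p²⟩ = −ħ² ∫ Ψ*·Ψ'' dx / ∫|Ψ|² dx.
d²/dx² sin(jπx/L) = −(jπ/L)²·sin(jπx/L); on 0 ≤ x ≤ L, ∫sin²(jπx/L) dx = L/2 and ∫sin(jπx/L)·sin(lπx/L) dx = 0 for j ≠ l, so only diagonal terms survive in ∫|Ψ|² and ∫Ψ·Ψ″; ∫Ψ·Ψ′ dx = [Ψ²/2] between the walls = 0.
State is unnormalized: ∫|Ψ|² dx = 19.343, and ∫Ψ*·(−ħ² Ψ'') dx = 23.347, so ⟨p²⟩ = 23.347 / 19.343.
⟨p²⟩ = 1.2070.

1.21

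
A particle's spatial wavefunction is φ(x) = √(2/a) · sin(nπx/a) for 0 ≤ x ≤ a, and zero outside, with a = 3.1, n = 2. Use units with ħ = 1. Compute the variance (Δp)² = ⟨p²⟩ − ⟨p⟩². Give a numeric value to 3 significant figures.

4.11

Compute ⟨p⟩ and ⟨p²⟩ separately; (Δp)² = ⟨p²⟩ − ⟨p⟩².
d/dx sin(nπx/a) = (nπ/a)·cos(nπx/a) and d²/dx² sin(nπx/a) = −(nπ/a)²·sin(nπx/a); on 0 ≤ x ≤ a, ∫sin²(nπx/a) dx = a/2 and ∫sin(nπx/a)·cos(nπx/a) dx = 0.
⟨p⟩ = 0.0000 and ⟨p²⟩ = 4.1081.
(Δp)² = 4.1081 − (0.0000)² = 4.1081.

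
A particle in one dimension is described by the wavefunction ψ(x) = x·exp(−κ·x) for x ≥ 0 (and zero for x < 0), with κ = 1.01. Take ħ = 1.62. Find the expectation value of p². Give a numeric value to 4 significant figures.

2.677

p² ψ = −ħ² d²ψ/dx²; ⟨p²⟩ = −ħ² ∫ ψ*·ψ'' dx / ∫|ψ|² dx.
Differentiate x·exp(−κ·x) with the product rule; every integrand then reduces to terms xʲ·e^(−2κx) on [0, ∞), with ∫₀^∞ xʲ·e^(−2κx) dx = j!/(2κ)^(j+1).
State is unnormalized: ∫|ψ|² dx = 0.24265, and ∫ψ*·(−ħ² ψ'') dx = 0.64960, so ⟨p²⟩ = 0.64960 / 0.24265.
⟨p²⟩ = 2.6772.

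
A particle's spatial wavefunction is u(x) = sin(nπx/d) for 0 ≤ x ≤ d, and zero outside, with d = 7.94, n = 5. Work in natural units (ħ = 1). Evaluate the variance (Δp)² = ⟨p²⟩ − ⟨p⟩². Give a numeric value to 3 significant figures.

3.91

Compute ⟨p⟩ and ⟨p²⟩ separately; (Δp)² = ⟨p²⟩ − ⟨p⟩².
d/dx sin(nπx/d) = (nπ/d)·cos(nπx/d) and d²/dx² sin(nπx/d) = −(nπ/d)²·sin(nπx/d); on 0 ≤ x ≤ d, ∫sin²(nπx/d) dx = d/2 and ∫sin(nπx/d)·cos(nπx/d) dx = 0.
Normalization: ∫|u|² dx = 3.9700.
⟨p⟩ = 0.0000 and ⟨p²⟩ = 3.9138.
(Δp)² = 3.9138 − (0.0000)² = 3.9138.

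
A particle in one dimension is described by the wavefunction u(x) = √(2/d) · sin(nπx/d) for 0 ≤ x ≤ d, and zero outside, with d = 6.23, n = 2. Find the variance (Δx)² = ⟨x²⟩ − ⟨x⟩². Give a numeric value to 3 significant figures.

Compute ⟨x⟩ and ⟨x²⟩ separately, then (Δx)² = ⟨x²⟩ − ⟨x⟩².
With sin²θ = (1 − cos2θ)/2 on 0 ≤ x ≤ d: ∫sin²(nπx/d) dx = d/2, ∫x·sin²(nπx/d) dx = d²/4, ∫x²·sin²(nπx/d) dx = d³·(1/6 − 1/(4n²π²)); higher powers xᵏ the same way, integrating xᵏ·cos(2nπx/d) by parts.
⟨x⟩ = 3.1150 and ⟨x²⟩ = 12.446.
(Δx)² = 12.446 − (3.1150)² = 2.7428.

2.74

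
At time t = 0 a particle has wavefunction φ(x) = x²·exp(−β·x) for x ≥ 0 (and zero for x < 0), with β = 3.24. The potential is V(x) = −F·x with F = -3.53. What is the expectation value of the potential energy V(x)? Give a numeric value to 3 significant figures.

⟨V⟩ = ∫ V(x)·|φ|² dx / ∫|φ|² dx.
Every integrand reduces to terms xʲ·e^(−2βx) on [0, ∞); use ∫₀^∞ xʲ·e^(−2βx) dx = j!/(2β)^(j+1).
State is unnormalized: ∫|φ|² dx = 0.0021006, and ∫φ*·V(x)·φ dx = 0.0057214, so ⟨V⟩ = 0.0057214 / 0.0021006.
⟨V⟩ = 2.7238.

2.72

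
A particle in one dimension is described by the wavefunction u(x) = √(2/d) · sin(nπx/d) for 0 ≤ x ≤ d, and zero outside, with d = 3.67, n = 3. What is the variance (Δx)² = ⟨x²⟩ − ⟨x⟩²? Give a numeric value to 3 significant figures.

Compute ⟨x⟩ and ⟨x²⟩ separately, then (Δx)² = ⟨x²⟩ − ⟨x⟩².
With sin²θ = (1 − cos2θ)/2 on 0 ≤ x ≤ d: ∫sin²(nπx/d) dx = d/2, ∫x·sin²(nπx/d) dx = d²/4, ∫x²·sin²(nπx/d) dx = d³·(1/6 − 1/(4n²π²)); higher powers xᵏ the same way, integrating xᵏ·cos(2nπx/d) by parts.
⟨x⟩ = 1.8350 and ⟨x²⟩ = 4.4138.
(Δx)² = 4.4138 − (1.8350)² = 1.0466.

1.05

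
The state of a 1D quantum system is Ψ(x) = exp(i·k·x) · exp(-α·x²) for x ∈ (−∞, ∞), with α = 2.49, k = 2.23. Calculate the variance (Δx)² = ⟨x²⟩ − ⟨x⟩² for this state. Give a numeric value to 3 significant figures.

0.100

Compute ⟨x⟩ and ⟨x²⟩ separately, then (Δx)² = ⟨x²⟩ − ⟨x⟩².
Gaussian moments: ∫x^(2j)·e^(−2αx²) dx = (2j−1)!!/(4α)^j · √(π/(2α)), odd powers integrate to 0; here √(π/(2α)) = 0.79426.
Normalization: ∫|Ψ|² dx = 0.79426.
⟨x⟩ = 0.0000 and ⟨x²⟩ = 0.10040.
(Δx)² = 0.10040 − (0.0000)² = 0.10040.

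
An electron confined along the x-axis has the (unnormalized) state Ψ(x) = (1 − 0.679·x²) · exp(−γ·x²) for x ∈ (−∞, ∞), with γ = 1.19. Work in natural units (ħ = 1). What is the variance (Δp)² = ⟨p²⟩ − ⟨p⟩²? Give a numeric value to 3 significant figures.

Compute ⟨p⟩ and ⟨p²⟩ separately; (Δp)² = ⟨p²⟩ − ⟨p⟩².
Expand each integrand as polynomial × e^(−2γx²) and use ∫x^(2j)·e^(−2γx²) dx = (2j−1)!!/(4γ)^j · √(π/(2γ)), odd powers → 0; here √(π/(2γ)) = 1.1489. Differentiate with the product rule, d/dx e^(−γx²) = −2γx·e^(−γx²).
Normalization: ∫|Ψ|² dx = 0.89127.
⟨p⟩ = 0.0000 and ⟨p²⟩ = 2.1901.
(Δp)² = 2.1901 − (0.0000)² = 2.1901.

2.19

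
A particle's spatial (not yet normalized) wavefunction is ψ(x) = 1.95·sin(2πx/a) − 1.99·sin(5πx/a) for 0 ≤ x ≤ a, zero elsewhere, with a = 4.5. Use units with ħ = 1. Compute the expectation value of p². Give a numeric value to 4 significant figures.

p² ψ = −ħ² d²ψ/dx²; ⟨p²⟩ = −ħ² ∫ ψ*·ψ'' dx / ∫|ψ|² dx.
d²/dx² sin(jπx/a) = −(jπ/a)²·sin(jπx/a); on 0 ≤ x ≤ a, ∫sin²(jπx/a) dx = a/2 and ∫sin(jπx/a)·sin(lπx/a) dx = 0 for j ≠ l, so only diagonal terms survive in ∫|ψ|² and ∫ψ·ψ″; ∫ψ·ψ′ dx = [ψ²/2] between the walls = 0.
State is unnormalized: ∫|ψ|² dx = 17.466, and ∫ψ*·(−ħ² ψ'') dx = 125.25, so ⟨p²⟩ = 125.25 / 17.466.
⟨p²⟩ = 7.1710.

7.171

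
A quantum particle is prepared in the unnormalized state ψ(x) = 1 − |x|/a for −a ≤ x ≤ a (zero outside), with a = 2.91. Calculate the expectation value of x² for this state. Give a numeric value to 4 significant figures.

0.8468

⟨x²⟩ = ∫ x²·|ψ|² dx / ∫|ψ|² dx (integrals over the domain).
ψ is even, so ∫ over [−a, a] = 2∫₀ᵃ with ψ = 1 − x/a there: ∫₀ᵃ (1 − x/a)² dx = a/3, ∫₀ᵃ x²(1 − x/a)² dx = a³/30, ∫₀ᵃ x⁴(1 − x/a)² dx = a⁵/105.
State is unnormalized: ∫|ψ|² dx = 1.9400, and ∫ψ*·x²·ψ dx = 1.6428, so ⟨x²⟩ = 1.6428 / 1.9400.
⟨x²⟩ = 0.84681.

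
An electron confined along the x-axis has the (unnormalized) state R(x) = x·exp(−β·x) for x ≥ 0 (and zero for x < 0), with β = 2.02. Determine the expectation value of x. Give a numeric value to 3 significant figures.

0.743

⟨x⟩ = ∫ x·|R|² dx / ∫|R|² dx (integrals over the domain).
Every integrand reduces to terms xʲ·e^(−2βx) on [0, ∞); use ∫₀^∞ xʲ·e^(−2βx) dx = j!/(2β)^(j+1).
State is unnormalized: ∫|R|² dx = 0.030331, and ∫R*·x·R dx = 0.022523, so ⟨x⟩ = 0.022523 / 0.030331.
⟨x⟩ = 0.74257.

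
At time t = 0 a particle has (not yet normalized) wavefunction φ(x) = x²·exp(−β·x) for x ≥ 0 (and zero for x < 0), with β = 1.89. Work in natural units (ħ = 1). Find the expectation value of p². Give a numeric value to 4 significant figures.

p² φ = −ħ² d²φ/dx²; ⟨p²⟩ = −ħ² ∫ φ*·φ'' dx / ∫|φ|² dx.
Differentiate x²·exp(−β·x) with the product rule; every integrand then reduces to terms xʲ·e^(−2βx) on [0, ∞), with ∫₀^∞ xʲ·e^(−2βx) dx = j!/(2β)^(j+1).
State is unnormalized: ∫|φ|² dx = 0.031099, and ∫φ*·(−ħ² φ'') dx = 0.037030, so ⟨p²⟩ = 0.037030 / 0.031099.
⟨p²⟩ = 1.1907.

1.191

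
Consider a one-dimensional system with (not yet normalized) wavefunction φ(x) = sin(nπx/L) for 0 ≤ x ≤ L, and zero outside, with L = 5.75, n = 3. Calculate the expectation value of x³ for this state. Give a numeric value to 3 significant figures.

⟨x³⟩ = ∫ x³·|φ|² dx / ∫|φ|² dx (integrals over the domain).
With sin²θ = (1 − cos2θ)/2 on 0 ≤ x ≤ L: ∫sin²(nπx/L) dx = L/2, ∫x·sin²(nπx/L) dx = L²/4, ∫x²·sin²(nπx/L) dx = L³·(1/6 − 1/(4n²π²)); higher powers xᵏ the same way, integrating xᵏ·cos(2nπx/L) by parts.
State is unnormalized: ∫|φ|² dx = 2.8750, and ∫φ*·x³·φ dx = 132.03, so ⟨x³⟩ = 132.03 / 2.8750.
⟨x³⟩ = 45.922.

45.9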